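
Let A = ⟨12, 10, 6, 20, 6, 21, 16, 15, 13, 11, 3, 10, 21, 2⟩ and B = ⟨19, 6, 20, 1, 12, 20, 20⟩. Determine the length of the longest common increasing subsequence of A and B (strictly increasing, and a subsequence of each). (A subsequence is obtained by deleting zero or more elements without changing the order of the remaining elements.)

A longest common strictly increasing subsequence is 6, 20 (length 2); it appears in order in both A and B, and no longer such subsequence exists.

2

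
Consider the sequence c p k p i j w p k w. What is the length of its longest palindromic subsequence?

Using dp[i][j] = 2 + dp[i+1][j−1] if the ends match, else max(dp[i+1][j], dp[i][j−1]):
dp[1][10] = 5. A witness is kpwpk at positions 3,4,7,8,9.

5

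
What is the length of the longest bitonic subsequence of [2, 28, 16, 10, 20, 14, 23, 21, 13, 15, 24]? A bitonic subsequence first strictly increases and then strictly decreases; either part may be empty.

One longest bitonic subsequence is 2, 16, 20, 23, 21, 15 (positions 1,3,5,7,8,10): it rises to 23 then falls. Length 6 is optimal.

6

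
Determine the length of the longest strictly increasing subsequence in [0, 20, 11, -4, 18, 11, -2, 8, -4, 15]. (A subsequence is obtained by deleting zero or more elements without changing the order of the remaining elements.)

4

Let dp[i] be the longest increasing subsequence ending at position i. Then dp = [1, 2, 2, 1, 3, 2, 2, 3, 1, 4].
The maximum is 4; one witness is -4, -2, 8, 15 at positions 4,7,8,10.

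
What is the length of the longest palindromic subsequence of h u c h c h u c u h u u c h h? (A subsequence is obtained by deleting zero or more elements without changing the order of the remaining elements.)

Using dp[i][j] = 2 + dp[i+1][j−1] if the ends match, else max(dp[i+1][j], dp[i][j−1]):
dp[1][15] = 11. A witness is hhcuuhuuchh at positions 1,4,5,7,9,10,11,12,13,14,15.

11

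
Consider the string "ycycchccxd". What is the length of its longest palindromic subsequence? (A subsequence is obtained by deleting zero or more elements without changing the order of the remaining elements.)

5

One longest palindromic subsequence is cchcc (positions 4,5,6,7,8); it reads the same forward and backward, and the interval DP gives dp[1][10] = 5.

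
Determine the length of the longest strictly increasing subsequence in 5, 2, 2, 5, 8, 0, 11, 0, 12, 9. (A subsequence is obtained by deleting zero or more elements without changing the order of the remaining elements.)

Let dp[i] be the longest increasing subsequence ending at position i. Then dp = [1, 1, 1, 2, 3, 1, 4, 1, 5, 4].
The maximum is 5; one witness is 2, 5, 8, 11, 12 at positions 2,4,5,7,9.

5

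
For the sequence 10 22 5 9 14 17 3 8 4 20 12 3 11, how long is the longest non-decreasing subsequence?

5

Scanning left to right, the best length ending at each element is: 10→1, 22→2, 5→1, 9→2, 14→3, 17→4, 3→1, 8→2, 4→2, 20→5, 12→3, 3→2, 11→3.
So the longest non-decreasing subsequence has length 5, e.g. 5, 9, 14, 17, 20.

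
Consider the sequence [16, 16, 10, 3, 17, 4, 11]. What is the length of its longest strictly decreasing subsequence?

3

Let dp[i] be the longest decreasing subsequence ending at position i. Then dp = [1, 1, 2, 3, 1, 3, 2].
The maximum is 3; one witness is 16, 10, 3 at positions 1,3,4.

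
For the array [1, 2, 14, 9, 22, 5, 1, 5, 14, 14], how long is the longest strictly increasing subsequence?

4

One longest increasing subsequence is 1, 2, 14, 22 (positions 1,2,3,5), of length 4; no longer one exists.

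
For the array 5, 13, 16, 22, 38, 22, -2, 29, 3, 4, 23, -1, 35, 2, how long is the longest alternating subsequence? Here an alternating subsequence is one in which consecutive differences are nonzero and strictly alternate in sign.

A longest alternating subsequence is 5, 38, 22, 29, 3, 4, -1, 35, 2 (positions 1,5,6,8,9,10,12,13,14); its 8 consecutive differences strictly alternate in sign, and length 9 is optimal.

9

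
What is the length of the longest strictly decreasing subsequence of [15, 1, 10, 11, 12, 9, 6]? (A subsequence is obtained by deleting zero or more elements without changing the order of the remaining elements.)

4

One longest decreasing subsequence is 15, 10, 9, 6 (positions 1,3,6,7), of length 4; no longer one exists.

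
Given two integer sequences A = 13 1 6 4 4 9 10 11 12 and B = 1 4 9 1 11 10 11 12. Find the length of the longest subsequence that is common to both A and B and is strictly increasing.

6

For each value that appears in both, track the longest common increasing run ending there.
The best achievable length is 6; one witness is 1, 4, 9, 10, 11, 12 (A-positions 2,4,6,7,8,9, B-positions 1,2,3,6,7,8).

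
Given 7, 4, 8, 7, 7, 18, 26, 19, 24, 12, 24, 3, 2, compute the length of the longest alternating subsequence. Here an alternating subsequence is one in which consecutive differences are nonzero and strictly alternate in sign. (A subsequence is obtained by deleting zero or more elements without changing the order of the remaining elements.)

A longest alternating subsequence is 7, 4, 8, 7, 26, 19, 24, 12, 24, 3 (positions 1,2,3,4,7,8,9,10,11,12); its 9 consecutive differences strictly alternate in sign, and length 10 is optimal.

10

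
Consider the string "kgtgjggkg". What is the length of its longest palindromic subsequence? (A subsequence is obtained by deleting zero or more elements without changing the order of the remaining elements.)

Using dp[i][j] = 2 + dp[i+1][j−1] if the ends match, else max(dp[i+1][j], dp[i][j−1]):
dp[1][9] = 7. A witness is kggjggk at positions 1,2,4,5,6,7,8.

7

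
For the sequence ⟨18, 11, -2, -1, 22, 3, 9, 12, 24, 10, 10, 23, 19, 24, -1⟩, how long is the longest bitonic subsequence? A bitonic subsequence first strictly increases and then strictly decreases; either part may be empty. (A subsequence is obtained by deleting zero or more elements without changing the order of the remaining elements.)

Let inc[i] be the LIS ending at i and dec[i] the longest strictly decreasing subsequence starting at i. inc = [1, 1, 1, 2, 3, 3, 4, 5, 6, 5, 5, 6, 6, 7, 2], dec = [4, 3, 1, 1, 4, 2, 2, 3, 4, 2, 2, 3, 2, 2, 1].
max_i inc[i]+dec[i]−1 = 9, with one witness -2, -1, 3, 9, 12, 24, 23, 19, -1.

9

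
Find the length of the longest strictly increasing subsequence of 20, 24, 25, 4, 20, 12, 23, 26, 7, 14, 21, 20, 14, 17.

Scanning left to right, the best length ending at each element is: 20→1, 24→2, 25→3, 4→1, 20→2, 12→2, 23→3, 26→4, 7→2, 14→3, 21→4, 20→4, 14→3, 17→4.
So the longest increasing subsequence has length 4, e.g. 20, 24, 25, 26.

4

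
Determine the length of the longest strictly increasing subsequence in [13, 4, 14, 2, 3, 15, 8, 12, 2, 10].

Scanning left to right, the best length ending at each element is: 13→1, 4→1, 14→2, 2→1, 3→2, 15→3, 8→3, 12→4, 2→1, 10→4.
So the longest increasing subsequence has length 4, e.g. 2, 3, 8, 12.

4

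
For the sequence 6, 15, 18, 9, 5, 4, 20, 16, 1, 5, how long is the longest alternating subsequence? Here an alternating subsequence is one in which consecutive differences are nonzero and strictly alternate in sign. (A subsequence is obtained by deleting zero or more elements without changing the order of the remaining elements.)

Track the best alternating length ending on an up-step vs a down-step at each position: up/down = 1/1, 2/1, 2/1, 2/3, 1/3, 1/3, 4/1, 4/5, 1/5, 6/5.
The maximum over both is 6; one such subsequence is 6, 15, 9, 20, 1, 5.

6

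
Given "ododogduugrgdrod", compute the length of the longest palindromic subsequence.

10

Using dp[i][j] = 2 + dp[i+1][j−1] if the ends match, else max(dp[i+1][j], dp[i][j−1]):
dp[1][16] = 10. A witness is dodguugdod at positions 2,3,4,6,8,9,12,13,15,16.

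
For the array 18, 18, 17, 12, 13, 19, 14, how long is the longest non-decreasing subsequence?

3

Scanning left to right, the best length ending at each element is: 18→1, 18→2, 17→1, 12→1, 13→2, 19→3, 14→3.
So the longest non-decreasing subsequence has length 3, e.g. 18, 18, 19.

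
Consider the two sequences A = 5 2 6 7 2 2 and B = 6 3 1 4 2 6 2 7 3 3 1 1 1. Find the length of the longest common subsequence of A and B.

3

Backtracking the LCS table gives one alignment: 2 (A2,B5) → 6 (A3,B6) → 7 (A4,B8).
So the longest common subsequence has length 3.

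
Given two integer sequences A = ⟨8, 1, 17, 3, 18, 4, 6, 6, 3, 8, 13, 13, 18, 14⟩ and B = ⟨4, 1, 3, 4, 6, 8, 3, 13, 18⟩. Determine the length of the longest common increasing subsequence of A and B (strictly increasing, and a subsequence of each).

For each value that appears in both, track the longest common increasing run ending there.
The best achievable length is 7; one witness is 1, 3, 4, 6, 8, 13, 18 (A-positions 2,4,6,7,10,11,13, B-positions 2,3,4,5,6,8,9).

7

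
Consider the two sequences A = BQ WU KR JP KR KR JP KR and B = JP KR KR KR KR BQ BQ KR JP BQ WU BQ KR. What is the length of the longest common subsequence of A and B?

Backtracking the LCS table gives one alignment: KR (A3,B4) → KR (A5,B5) → KR (A6,B8) → JP (A7,B9) → KR (A8,B13).
So the longest common subsequence has length 5.

5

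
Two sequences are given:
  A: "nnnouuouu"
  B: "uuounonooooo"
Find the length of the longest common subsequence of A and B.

4

Backtracking the LCS table gives one alignment: n (A1,B5) → n (A2,B7) → o (A4,B11) → o (A7,B12).
So the longest common subsequence has length 4.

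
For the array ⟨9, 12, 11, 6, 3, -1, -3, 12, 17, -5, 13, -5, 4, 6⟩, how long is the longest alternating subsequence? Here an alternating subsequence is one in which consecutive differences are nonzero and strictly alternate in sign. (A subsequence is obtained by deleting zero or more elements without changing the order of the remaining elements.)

A longest alternating subsequence is 9, 12, 11, 12, -5, 13, -5, 4 (positions 1,2,3,8,10,11,12,13); its 7 consecutive differences strictly alternate in sign, and length 8 is optimal.

8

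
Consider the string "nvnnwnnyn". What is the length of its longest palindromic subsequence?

One longest palindromic subsequence is nnnwnnn (positions 1,3,4,5,6,7,9); it reads the same forward and backward, and the interval DP gives dp[1][9] = 7.

7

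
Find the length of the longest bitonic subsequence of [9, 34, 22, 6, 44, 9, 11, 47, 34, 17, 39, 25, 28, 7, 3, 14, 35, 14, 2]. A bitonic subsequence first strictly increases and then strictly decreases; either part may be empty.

9

One longest bitonic subsequence is 9, 34, 44, 47, 39, 28, 7, 3, 2 (positions 1,2,5,8,11,13,14,15,19): it rises to 47 then falls. Length 9 is optimal.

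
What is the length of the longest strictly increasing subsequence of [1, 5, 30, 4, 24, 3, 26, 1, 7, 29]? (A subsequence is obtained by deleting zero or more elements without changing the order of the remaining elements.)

Let dp[i] be the longest increasing subsequence ending at position i. Then dp = [1, 2, 3, 2, 3, 2, 4, 1, 3, 5].
The maximum is 5; one witness is 1, 5, 24, 26, 29 at positions 1,2,5,7,10.

5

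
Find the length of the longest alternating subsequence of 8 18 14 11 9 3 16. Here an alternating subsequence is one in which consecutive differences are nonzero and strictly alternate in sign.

A longest alternating subsequence is 8, 18, 14, 16 (positions 1,2,3,7); its 3 consecutive differences strictly alternate in sign, and length 4 is optimal.

4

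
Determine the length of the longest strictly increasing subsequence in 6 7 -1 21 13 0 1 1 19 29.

Let dp[i] be the longest increasing subsequence ending at position i. Then dp = [1, 2, 1, 3, 3, 2, 3, 3, 4, 5].
The maximum is 5; one witness is 6, 7, 13, 19, 29 at positions 1,2,5,9,10.

5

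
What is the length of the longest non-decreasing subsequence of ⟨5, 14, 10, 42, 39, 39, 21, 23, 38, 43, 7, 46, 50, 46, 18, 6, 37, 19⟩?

8

Scanning left to right, the best length ending at each element is: 5→1, 14→2, 10→2, 42→3, 39→3, 39→4, 21→3, 23→4, 38→5, 43→6, 7→2, 46→7, 50→8, 46→8, 18→3, 6→2, 37→5, 19→4.
So the longest non-decreasing subsequence has length 8, e.g. 5, 14, 21, 23, 38, 43, 46, 50.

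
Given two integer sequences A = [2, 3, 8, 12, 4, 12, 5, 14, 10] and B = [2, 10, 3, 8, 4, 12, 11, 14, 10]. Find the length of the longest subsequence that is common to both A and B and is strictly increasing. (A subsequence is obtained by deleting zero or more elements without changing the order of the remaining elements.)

5

A longest common strictly increasing subsequence is 2, 3, 8, 12, 14 (length 5); it appears in order in both A and B, and no longer such subsequence exists.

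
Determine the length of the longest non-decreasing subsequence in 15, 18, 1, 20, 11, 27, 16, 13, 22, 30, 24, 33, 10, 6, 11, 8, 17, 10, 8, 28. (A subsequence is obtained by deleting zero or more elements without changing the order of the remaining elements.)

6

Let dp[i] be the longest non-decreasing subsequence ending at position i. Then dp = [1, 2, 1, 3, 2, 4, 3, 3, 4, 5, 5, 6, 2, 2, 3, 3, 4, 4, 4, 6].
The maximum is 6; one witness is 15, 18, 20, 27, 30, 33 at positions 1,2,4,6,10,12.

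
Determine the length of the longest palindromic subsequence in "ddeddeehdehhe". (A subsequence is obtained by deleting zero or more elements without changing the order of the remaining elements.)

One longest palindromic subsequence is edeede (positions 3,5,6,7,9,13); it reads the same forward and backward, and the interval DP gives dp[1][13] = 6.

6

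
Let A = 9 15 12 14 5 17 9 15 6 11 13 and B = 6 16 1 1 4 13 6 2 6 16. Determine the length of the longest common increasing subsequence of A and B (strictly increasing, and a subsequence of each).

For each value that appears in both, track the longest common increasing run ending there.
The best achievable length is 2; one witness is 6, 13 (A-positions 9,11, B-positions 1,6).

2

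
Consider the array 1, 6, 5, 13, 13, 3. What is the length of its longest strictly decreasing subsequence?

3

Let dp[i] be the longest decreasing subsequence ending at position i. Then dp = [1, 1, 2, 1, 1, 3].
The maximum is 3; one witness is 6, 5, 3 at positions 2,3,6.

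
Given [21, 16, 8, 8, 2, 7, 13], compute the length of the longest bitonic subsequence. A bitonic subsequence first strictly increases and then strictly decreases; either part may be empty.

One longest bitonic subsequence is 21, 16, 8, 7 (positions 1,2,4,6): it rises to 21 then falls. Length 4 is optimal.

4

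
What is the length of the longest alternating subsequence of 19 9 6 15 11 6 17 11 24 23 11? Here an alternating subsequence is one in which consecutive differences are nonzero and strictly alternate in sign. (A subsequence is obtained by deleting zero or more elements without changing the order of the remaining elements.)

8

A longest alternating subsequence is 19, 9, 15, 11, 17, 11, 24, 23 (positions 1,2,4,5,7,8,9,10); its 7 consecutive differences strictly alternate in sign, and length 8 is optimal.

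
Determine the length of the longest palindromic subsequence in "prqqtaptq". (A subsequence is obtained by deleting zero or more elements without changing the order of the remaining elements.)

One longest palindromic subsequence is qtptq (positions 3,5,7,8,9); it reads the same forward and backward, and the interval DP gives dp[1][9] = 5.

5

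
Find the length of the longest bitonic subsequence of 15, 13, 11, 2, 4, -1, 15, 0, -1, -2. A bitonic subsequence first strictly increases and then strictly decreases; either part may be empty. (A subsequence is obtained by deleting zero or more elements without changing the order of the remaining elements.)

One longest bitonic subsequence is 15, 13, 11, 4, 0, -1, -2 (positions 1,2,3,5,8,9,10): it rises to 15 then falls. Length 7 is optimal.

7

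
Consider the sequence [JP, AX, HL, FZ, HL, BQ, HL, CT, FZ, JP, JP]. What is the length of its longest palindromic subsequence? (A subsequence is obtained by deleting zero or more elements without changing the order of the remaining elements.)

7

Using dp[i][j] = 2 + dp[i+1][j−1] if the ends match, else max(dp[i+1][j], dp[i][j−1]):
dp[1][11] = 7. A witness is JP FZ HL BQ HL FZ JP at positions 1,4,5,6,7,9,11.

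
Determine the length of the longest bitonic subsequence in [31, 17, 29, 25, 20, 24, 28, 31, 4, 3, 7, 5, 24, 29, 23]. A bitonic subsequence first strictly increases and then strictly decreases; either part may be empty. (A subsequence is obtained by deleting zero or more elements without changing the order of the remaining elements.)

7

Let inc[i] be the LIS ending at i and dec[i] the longest strictly decreasing subsequence starting at i. inc = [1, 1, 2, 2, 2, 3, 4, 5, 1, 1, 2, 2, 3, 5, 3], dec = [6, 3, 5, 4, 3, 3, 3, 3, 2, 1, 2, 1, 2, 2, 1].
max_i inc[i]+dec[i]−1 = 7, with one witness 17, 20, 24, 28, 31, 29, 23.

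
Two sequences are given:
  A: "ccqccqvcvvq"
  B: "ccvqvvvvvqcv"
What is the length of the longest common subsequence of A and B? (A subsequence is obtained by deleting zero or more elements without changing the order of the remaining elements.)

7

Backtracking the LCS table gives one alignment: c (A1,B1) → c (A2,B2) → q (A3,B4) → v (A7,B7) → v (A9,B8) → v (A10,B9) → q (A11,B10).
So the longest common subsequence has length 7.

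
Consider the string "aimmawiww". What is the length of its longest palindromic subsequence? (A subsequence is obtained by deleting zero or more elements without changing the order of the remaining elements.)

Using dp[i][j] = 2 + dp[i+1][j−1] if the ends match, else max(dp[i+1][j], dp[i][j−1]):
dp[1][9] = 4. A witness is immi at positions 2,3,4,7.

4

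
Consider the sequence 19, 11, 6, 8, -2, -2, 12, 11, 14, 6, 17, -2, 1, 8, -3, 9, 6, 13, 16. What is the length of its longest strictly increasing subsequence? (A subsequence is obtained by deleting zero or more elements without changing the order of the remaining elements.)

Let dp[i] be the longest increasing subsequence ending at position i. Then dp = [1, 1, 1, 2, 1, 1, 3, 3, 4, 2, 5, 1, 2, 3, 1, 4, 3, 5, 6].
The maximum is 6; one witness is -2, 6, 8, 9, 13, 16 at positions 5,10,14,16,18,19.

6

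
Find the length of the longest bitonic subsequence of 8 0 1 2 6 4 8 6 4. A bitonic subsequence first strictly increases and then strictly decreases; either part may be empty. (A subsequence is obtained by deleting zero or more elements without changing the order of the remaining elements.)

Let inc[i] be the LIS ending at i and dec[i] the longest strictly decreasing subsequence starting at i. inc = [1, 1, 2, 3, 4, 4, 5, 5, 4], dec = [3, 1, 1, 1, 2, 1, 3, 2, 1].
max_i inc[i]+dec[i]−1 = 7, with one witness 0, 1, 2, 6, 8, 6, 4.

7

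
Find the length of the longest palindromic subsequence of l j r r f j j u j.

4

Using dp[i][j] = 2 + dp[i+1][j−1] if the ends match, else max(dp[i+1][j], dp[i][j−1]):
dp[1][9] = 4. A witness is jjjj at positions 2,6,7,9.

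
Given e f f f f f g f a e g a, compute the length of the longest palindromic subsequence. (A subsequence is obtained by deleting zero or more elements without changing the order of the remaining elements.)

8

Using dp[i][j] = 2 + dp[i+1][j−1] if the ends match, else max(dp[i+1][j], dp[i][j−1]):
dp[1][12] = 8. A witness is effffffe at positions 1,2,3,4,5,6,8,10.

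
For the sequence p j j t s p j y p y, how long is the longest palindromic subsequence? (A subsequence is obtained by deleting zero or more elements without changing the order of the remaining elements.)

One longest palindromic subsequence is pjpjp (positions 1,3,6,7,9); it reads the same forward and backward, and the interval DP gives dp[1][10] = 5.

5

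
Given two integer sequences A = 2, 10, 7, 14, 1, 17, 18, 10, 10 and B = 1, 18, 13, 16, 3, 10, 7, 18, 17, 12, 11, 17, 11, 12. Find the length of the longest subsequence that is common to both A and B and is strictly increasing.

2

A longest common strictly increasing subsequence is 1, 18 (length 2); it appears in order in both A and B, and no longer such subsequence exists.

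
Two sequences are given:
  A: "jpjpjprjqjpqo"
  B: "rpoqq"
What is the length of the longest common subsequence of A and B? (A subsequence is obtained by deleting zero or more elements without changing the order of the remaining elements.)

3

Backtracking the LCS table gives one alignment: p (A2,B2) → q (A9,B4) → q (A12,B5).
So the longest common subsequence has length 3.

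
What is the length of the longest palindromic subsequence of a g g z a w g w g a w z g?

9

Using dp[i][j] = 2 + dp[i+1][j−1] if the ends match, else max(dp[i+1][j], dp[i][j−1]):
dp[1][13] = 9. A witness is gzwgwgwzg at positions 2,4,6,7,8,9,11,12,13.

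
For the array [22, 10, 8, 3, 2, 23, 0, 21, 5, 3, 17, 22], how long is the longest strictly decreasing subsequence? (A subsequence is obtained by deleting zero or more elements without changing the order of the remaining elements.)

Let dp[i] be the longest decreasing subsequence ending at position i. Then dp = [1, 2, 3, 4, 5, 1, 6, 2, 4, 5, 3, 2].
The maximum is 6; one witness is 22, 10, 8, 3, 2, 0 at positions 1,2,3,4,5,7.

6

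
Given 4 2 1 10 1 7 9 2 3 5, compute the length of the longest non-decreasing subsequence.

5

Scanning left to right, the best length ending at each element is: 4→1, 2→1, 1→1, 10→2, 1→2, 7→3, 9→4, 2→3, 3→4, 5→5.
So the longest non-decreasing subsequence has length 5, e.g. 1, 1, 2, 3, 5.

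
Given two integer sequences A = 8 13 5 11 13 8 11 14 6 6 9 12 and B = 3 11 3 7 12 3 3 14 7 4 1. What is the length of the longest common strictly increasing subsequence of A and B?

For each value that appears in both, track the longest common increasing run ending there.
The best achievable length is 2; one witness is 11, 12 (A-positions 4,12, B-positions 2,5).

2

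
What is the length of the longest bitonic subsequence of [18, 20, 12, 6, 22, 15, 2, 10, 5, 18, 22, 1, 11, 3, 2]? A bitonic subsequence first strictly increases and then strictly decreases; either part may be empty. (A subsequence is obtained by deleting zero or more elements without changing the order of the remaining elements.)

Let inc[i] be the LIS ending at i and dec[i] the longest strictly decreasing subsequence starting at i. inc = [1, 2, 1, 1, 3, 2, 1, 2, 2, 3, 4, 1, 3, 2, 2], dec = [6, 6, 5, 4, 6, 5, 2, 4, 3, 4, 4, 1, 3, 2, 1].
max_i inc[i]+dec[i]−1 = 8, with one witness 18, 20, 22, 15, 10, 5, 3, 2.

8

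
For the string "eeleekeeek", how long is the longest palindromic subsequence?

7

Using dp[i][j] = 2 + dp[i+1][j−1] if the ends match, else max(dp[i+1][j], dp[i][j−1]):
dp[1][10] = 7. A witness is eeekeee at positions 2,4,5,6,7,8,9.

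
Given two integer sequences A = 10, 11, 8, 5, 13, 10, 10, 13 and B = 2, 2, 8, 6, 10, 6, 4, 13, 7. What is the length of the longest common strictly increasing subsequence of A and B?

A longest common strictly increasing subsequence is 8, 10, 13 (length 3); it appears in order in both A and B, and no longer such subsequence exists.

3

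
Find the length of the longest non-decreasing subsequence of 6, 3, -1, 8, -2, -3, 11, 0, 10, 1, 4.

4

Scanning left to right, the best length ending at each element is: 6→1, 3→1, -1→1, 8→2, -2→1, -3→1, 11→3, 0→2, 10→3, 1→3, 4→4.
So the longest non-decreasing subsequence has length 4, e.g. -1, 0, 1, 4.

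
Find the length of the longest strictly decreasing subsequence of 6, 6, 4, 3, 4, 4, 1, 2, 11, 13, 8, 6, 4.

Let dp[i] be the longest decreasing subsequence ending at position i. Then dp = [1, 1, 2, 3, 2, 2, 4, 4, 1, 1, 2, 3, 4].
The maximum is 4; one witness is 6, 4, 3, 1 at positions 1,3,4,7.

4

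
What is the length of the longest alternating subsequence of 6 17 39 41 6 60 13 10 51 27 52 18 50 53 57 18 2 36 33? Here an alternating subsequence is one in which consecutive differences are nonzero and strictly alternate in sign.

13

A longest alternating subsequence is 6, 17, 6, 60, 13, 51, 27, 52, 18, 50, 18, 36, 33 (positions 1,2,5,6,7,9,10,11,12,13,16,18,19); its 12 consecutive differences strictly alternate in sign, and length 13 is optimal.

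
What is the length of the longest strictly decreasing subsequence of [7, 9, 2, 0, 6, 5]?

Scanning left to right, the best length ending at each element is: 7→1, 9→1, 2→2, 0→3, 6→2, 5→3.
So the longest decreasing subsequence has length 3, e.g. 7, 2, 0.

3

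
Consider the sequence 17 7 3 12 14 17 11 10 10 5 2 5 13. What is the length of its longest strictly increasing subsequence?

4

One longest increasing subsequence is 7, 12, 14, 17 (positions 2,4,5,6), of length 4; no longer one exists.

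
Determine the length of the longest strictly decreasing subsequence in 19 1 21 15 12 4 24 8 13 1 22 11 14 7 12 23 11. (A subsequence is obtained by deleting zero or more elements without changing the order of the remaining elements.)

One longest decreasing subsequence is 19, 15, 12, 4, 1 (positions 1,4,5,6,10), of length 5; no longer one exists.

5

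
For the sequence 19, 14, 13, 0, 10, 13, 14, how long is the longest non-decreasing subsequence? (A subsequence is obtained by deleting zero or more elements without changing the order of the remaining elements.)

4

Scanning left to right, the best length ending at each element is: 19→1, 14→1, 13→1, 0→1, 10→2, 13→3, 14→4.
So the longest non-decreasing subsequence has length 4, e.g. 0, 10, 13, 14.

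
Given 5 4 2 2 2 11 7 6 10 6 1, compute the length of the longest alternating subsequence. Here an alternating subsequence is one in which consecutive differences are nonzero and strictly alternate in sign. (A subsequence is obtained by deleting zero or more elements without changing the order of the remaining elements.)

Track the best alternating length ending on an up-step vs a down-step at each position: up/down = 1/1, 1/2, 1/2, 1/2, 1/2, 3/1, 3/4, 3/4, 5/4, 3/6, 1/6.
The maximum over both is 6; one such subsequence is 5, 4, 11, 7, 10, 6.

6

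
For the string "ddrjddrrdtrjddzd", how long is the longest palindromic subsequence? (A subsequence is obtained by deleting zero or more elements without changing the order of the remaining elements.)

10

One longest palindromic subsequence is ddddrrdddd (positions 1,2,5,6,7,8,9,13,14,16); it reads the same forward and backward, and the interval DP gives dp[1][16] = 10.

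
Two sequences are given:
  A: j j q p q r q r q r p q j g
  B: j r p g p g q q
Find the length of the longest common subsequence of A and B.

Backtracking the LCS table gives one alignment: j (A1,B1) → p (A4,B5) → q (A9,B7) → q (A12,B8).
So the longest common subsequence has length 4.

4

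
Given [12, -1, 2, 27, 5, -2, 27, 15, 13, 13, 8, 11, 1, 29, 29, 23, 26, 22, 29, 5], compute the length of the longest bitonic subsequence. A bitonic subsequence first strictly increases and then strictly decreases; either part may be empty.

9

Let inc[i] be the LIS ending at i and dec[i] the longest strictly decreasing subsequence starting at i. inc = [1, 1, 2, 3, 3, 1, 4, 4, 4, 4, 4, 5, 2, 6, 6, 6, 7, 6, 8, 3], dec = [3, 2, 2, 5, 2, 1, 5, 4, 3, 3, 2, 2, 1, 4, 4, 3, 3, 2, 2, 1].
max_i inc[i]+dec[i]−1 = 9, with one witness -1, 2, 5, 8, 11, 29, 26, 22, 5.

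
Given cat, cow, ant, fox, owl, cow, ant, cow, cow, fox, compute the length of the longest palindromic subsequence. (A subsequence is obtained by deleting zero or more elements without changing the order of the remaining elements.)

One longest palindromic subsequence is fox cow cow cow fox (positions 4,6,8,9,10); it reads the same forward and backward, and the interval DP gives dp[1][10] = 5.

5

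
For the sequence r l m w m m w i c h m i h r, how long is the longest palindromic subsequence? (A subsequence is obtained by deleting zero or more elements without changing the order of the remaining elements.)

One longest palindromic subsequence is rmwmmwmr (positions 1,3,4,5,6,7,11,14); it reads the same forward and backward, and the interval DP gives dp[1][14] = 8.

8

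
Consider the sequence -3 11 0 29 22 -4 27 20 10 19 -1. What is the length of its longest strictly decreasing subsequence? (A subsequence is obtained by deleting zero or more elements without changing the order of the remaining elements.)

5

Scanning left to right, the best length ending at each element is: -3→1, 11→1, 0→2, 29→1, 22→2, -4→3, 27→2, 20→3, 10→4, 19→4, -1→5.
So the longest decreasing subsequence has length 5, e.g. 29, 22, 20, 10, -1.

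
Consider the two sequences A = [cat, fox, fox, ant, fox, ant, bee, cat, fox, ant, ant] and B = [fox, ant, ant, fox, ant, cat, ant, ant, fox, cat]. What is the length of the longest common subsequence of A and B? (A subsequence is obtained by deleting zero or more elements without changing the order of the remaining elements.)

Backtracking the LCS table gives one alignment: fox (A2,B1) → ant (A4,B3) → fox (A5,B4) → ant (A6,B5) → cat (A8,B6) → ant (A10,B7) → ant (A11,B8).
So the longest common subsequence has length 7.

7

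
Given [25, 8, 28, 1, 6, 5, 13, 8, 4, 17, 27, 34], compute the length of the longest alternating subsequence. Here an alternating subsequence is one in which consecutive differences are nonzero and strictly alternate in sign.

A longest alternating subsequence is 25, 8, 28, 1, 6, 5, 13, 8, 17 (positions 1,2,3,4,5,6,7,8,10); its 8 consecutive differences strictly alternate in sign, and length 9 is optimal.

9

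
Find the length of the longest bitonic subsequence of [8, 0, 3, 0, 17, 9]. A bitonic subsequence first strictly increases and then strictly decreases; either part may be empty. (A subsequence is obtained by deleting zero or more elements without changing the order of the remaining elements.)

One longest bitonic subsequence is 0, 3, 17, 9 (positions 2,3,5,6): it rises to 17 then falls. Length 4 is optimal.

4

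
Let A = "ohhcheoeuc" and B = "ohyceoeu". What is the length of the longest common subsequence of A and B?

7

A longest common subsequence is ohceoeu (length 7); the LCS DP confirms no longer common subsequence exists.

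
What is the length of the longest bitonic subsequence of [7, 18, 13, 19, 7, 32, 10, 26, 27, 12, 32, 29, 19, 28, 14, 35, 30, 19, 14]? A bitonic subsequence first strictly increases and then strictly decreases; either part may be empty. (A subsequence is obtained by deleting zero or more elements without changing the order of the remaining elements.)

10

Let inc[i] be the LIS ending at i and dec[i] the longest strictly decreasing subsequence starting at i. inc = [1, 2, 2, 3, 1, 4, 2, 4, 5, 3, 6, 6, 4, 6, 4, 7, 7, 5, 4], dec = [1, 3, 2, 2, 1, 5, 1, 3, 3, 1, 5, 4, 2, 3, 1, 4, 3, 2, 1].
max_i inc[i]+dec[i]−1 = 10, with one witness 7, 18, 19, 26, 27, 32, 29, 28, 19, 14.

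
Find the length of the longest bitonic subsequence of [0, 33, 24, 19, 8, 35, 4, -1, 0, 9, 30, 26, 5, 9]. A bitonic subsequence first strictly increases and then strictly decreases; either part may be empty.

Let inc[i] be the LIS ending at i and dec[i] the longest strictly decreasing subsequence starting at i. inc = [1, 2, 2, 2, 2, 3, 2, 1, 2, 3, 4, 4, 3, 4], dec = [2, 6, 5, 4, 3, 4, 2, 1, 1, 2, 3, 2, 1, 1].
max_i inc[i]+dec[i]−1 = 7, with one witness 0, 33, 24, 19, 8, 4, 0.

7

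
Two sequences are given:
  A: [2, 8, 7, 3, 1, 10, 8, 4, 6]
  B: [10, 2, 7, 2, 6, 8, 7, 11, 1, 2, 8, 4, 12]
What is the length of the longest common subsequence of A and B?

A longest common subsequence is 2, 8, 7, 1, 8, 4 (length 6); the LCS DP confirms no longer common subsequence exists.

6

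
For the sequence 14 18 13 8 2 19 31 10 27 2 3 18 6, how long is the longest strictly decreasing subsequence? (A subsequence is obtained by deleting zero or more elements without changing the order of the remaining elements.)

4

One longest decreasing subsequence is 14, 13, 8, 2 (positions 1,3,4,5), of length 4; no longer one exists.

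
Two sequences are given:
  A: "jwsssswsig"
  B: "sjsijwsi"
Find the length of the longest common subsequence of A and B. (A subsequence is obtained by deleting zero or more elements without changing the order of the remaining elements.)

5

A longest common subsequence is jswsi (length 5); the LCS DP confirms no longer common subsequence exists.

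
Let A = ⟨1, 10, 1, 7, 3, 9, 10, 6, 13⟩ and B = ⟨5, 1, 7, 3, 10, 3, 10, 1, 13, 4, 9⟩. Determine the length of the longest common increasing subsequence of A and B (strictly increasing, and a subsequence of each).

A longest common strictly increasing subsequence is 1, 7, 10, 13 (length 4); it appears in order in both A and B, and no longer such subsequence exists.

4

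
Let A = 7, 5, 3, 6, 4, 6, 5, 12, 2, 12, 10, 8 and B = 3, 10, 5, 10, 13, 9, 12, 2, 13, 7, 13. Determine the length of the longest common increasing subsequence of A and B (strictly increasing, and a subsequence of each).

3

For each value that appears in both, track the longest common increasing run ending there.
The best achievable length is 3; one witness is 3, 5, 10 (A-positions 3,7,11, B-positions 1,3,4).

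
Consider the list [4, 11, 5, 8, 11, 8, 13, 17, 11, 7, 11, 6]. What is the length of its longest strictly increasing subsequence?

Scanning left to right, the best length ending at each element is: 4→1, 11→2, 5→2, 8→3, 11→4, 8→3, 13→5, 17→6, 11→4, 7→3, 11→4, 6→3.
So the longest increasing subsequence has length 6, e.g. 4, 5, 8, 11, 13, 17.

6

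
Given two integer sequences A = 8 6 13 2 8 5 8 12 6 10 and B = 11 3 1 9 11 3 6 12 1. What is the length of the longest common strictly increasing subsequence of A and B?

For each value that appears in both, track the longest common increasing run ending there.
The best achievable length is 2; one witness is 6, 12 (A-positions 2,8, B-positions 7,8).

2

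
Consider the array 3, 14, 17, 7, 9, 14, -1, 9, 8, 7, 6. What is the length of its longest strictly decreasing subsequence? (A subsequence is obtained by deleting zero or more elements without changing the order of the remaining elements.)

6

Let dp[i] be the longest decreasing subsequence ending at position i. Then dp = [1, 1, 1, 2, 2, 2, 3, 3, 4, 5, 6].
The maximum is 6; one witness is 17, 14, 9, 8, 7, 6 at positions 3,6,8,9,10,11.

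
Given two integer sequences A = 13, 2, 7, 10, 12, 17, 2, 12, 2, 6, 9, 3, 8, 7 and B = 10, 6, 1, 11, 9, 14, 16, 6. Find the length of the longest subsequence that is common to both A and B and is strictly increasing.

For each value that appears in both, track the longest common increasing run ending there.
The best achievable length is 2; one witness is 6, 9 (A-positions 10,11, B-positions 2,5).

2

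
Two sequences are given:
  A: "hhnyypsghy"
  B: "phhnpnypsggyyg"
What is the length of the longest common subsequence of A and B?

8

A longest common subsequence is hhnypsgy (length 8); the LCS DP confirms no longer common subsequence exists.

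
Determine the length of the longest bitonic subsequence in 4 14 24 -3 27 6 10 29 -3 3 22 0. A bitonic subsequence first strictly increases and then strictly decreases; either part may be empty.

Let inc[i] be the LIS ending at i and dec[i] the longest strictly decreasing subsequence starting at i. inc = [1, 2, 3, 1, 4, 2, 3, 5, 1, 2, 4, 2], dec = [3, 4, 4, 1, 4, 3, 3, 3, 1, 2, 2, 1].
max_i inc[i]+dec[i]−1 = 7, with one witness 4, 14, 24, 27, 10, 3, 0.

7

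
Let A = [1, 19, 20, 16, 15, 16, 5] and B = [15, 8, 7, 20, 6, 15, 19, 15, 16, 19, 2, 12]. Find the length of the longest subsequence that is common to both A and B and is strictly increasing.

2

For each value that appears in both, track the longest common increasing run ending there.
The best achievable length is 2; one witness is 15, 16 (A-positions 5,6, B-positions 1,9).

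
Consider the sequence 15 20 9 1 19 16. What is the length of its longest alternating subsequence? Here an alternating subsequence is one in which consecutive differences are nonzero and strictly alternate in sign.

5

Track the best alternating length ending on an up-step vs a down-step at each position: up/down = 1/1, 2/1, 1/3, 1/3, 4/3, 4/5.
The maximum over both is 5; one such subsequence is 15, 20, 9, 19, 16.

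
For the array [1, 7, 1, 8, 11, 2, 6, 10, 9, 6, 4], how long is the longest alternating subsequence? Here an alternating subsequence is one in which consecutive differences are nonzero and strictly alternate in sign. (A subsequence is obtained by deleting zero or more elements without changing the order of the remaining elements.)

7

A longest alternating subsequence is 1, 7, 1, 8, 2, 10, 9 (positions 1,2,3,4,6,8,9); its 6 consecutive differences strictly alternate in sign, and length 7 is optimal.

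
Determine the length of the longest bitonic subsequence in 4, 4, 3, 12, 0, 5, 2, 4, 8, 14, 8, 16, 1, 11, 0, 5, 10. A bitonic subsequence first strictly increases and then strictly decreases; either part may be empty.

One longest bitonic subsequence is 0, 2, 4, 8, 14, 8, 1, 0 (positions 5,7,8,9,10,11,13,15): it rises to 14 then falls. Length 8 is optimal.

8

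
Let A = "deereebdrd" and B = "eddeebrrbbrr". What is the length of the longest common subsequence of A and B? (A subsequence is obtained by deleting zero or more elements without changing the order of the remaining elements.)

6

Backtracking the LCS table gives one alignment: d (A1,B3) → e (A2,B4) → e (A3,B5) → r (A4,B8) → b (A7,B10) → r (A9,B12).
So the longest common subsequence has length 6.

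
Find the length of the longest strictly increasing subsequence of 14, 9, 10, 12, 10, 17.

One longest increasing subsequence is 9, 10, 12, 17 (positions 2,3,4,6), of length 4; no longer one exists.

4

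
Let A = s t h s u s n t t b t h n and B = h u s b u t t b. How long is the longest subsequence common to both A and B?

Backtracking the LCS table gives one alignment: h (A3,B1) → s (A4,B3) → u (A5,B5) → t (A8,B6) → t (A9,B7) → b (A10,B8).
So the longest common subsequence has length 6.

6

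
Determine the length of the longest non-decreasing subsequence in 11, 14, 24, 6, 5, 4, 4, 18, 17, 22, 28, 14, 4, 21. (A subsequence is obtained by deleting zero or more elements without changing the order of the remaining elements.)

5

One longest non-decreasing subsequence is 11, 14, 18, 22, 28 (positions 1,2,8,10,11), of length 5; no longer one exists.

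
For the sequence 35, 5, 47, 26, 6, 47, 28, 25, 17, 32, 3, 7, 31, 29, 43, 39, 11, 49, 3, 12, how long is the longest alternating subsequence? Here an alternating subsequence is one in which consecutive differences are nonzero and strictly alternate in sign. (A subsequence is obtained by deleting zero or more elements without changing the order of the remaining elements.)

A longest alternating subsequence is 35, 5, 47, 26, 47, 28, 32, 3, 31, 29, 43, 39, 49, 3, 12 (positions 1,2,3,4,6,7,10,11,13,14,15,16,18,19,20); its 14 consecutive differences strictly alternate in sign, and length 15 is optimal.

15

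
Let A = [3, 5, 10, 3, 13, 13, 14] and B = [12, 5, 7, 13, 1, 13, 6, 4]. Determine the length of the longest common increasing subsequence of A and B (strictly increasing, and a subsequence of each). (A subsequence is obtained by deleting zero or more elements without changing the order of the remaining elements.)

A longest common strictly increasing subsequence is 5, 13 (length 2); it appears in order in both A and B, and no longer such subsequence exists.

2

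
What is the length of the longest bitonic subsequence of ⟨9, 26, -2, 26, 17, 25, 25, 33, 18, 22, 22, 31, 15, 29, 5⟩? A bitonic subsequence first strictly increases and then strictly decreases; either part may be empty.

One longest bitonic subsequence is 9, 17, 25, 33, 31, 29, 5 (positions 1,5,6,8,12,14,15): it rises to 33 then falls. Length 7 is optimal.

7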